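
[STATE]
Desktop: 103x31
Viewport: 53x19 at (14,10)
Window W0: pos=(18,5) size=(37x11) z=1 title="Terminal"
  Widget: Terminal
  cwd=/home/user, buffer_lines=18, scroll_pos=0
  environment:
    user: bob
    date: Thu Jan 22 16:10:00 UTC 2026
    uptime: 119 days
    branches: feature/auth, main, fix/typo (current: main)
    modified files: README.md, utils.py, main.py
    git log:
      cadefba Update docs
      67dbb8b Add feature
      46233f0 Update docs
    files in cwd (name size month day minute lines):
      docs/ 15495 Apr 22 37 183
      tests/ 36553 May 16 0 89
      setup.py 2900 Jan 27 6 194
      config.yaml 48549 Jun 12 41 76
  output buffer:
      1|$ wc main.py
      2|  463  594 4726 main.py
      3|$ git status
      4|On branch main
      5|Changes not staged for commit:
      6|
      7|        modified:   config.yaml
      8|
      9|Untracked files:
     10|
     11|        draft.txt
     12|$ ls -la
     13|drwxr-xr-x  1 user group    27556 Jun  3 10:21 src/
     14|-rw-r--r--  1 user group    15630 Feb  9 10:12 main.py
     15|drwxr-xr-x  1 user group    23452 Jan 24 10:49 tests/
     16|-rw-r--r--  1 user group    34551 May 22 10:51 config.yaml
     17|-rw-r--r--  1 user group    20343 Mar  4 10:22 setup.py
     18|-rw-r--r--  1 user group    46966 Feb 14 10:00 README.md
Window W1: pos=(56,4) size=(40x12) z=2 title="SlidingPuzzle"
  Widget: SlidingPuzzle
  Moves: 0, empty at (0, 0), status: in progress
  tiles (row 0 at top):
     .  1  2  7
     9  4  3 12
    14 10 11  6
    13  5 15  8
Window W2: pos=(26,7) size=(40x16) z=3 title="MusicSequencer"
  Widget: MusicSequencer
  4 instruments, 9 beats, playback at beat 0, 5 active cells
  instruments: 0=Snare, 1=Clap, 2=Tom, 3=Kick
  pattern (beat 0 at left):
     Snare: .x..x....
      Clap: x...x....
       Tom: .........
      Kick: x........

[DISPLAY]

    ┃$ git s┃      ▼12345678                       ┃ 
    ┃On bran┃ Snare·█··█····                       ┃─
    ┃Changes┃  Clap█···█····                       ┃ 
    ┃       ┃   Tom·········                       ┃─
    ┃       ┃  Kick█········                       ┃ 
    ┗━━━━━━━┃                                      ┃━
            ┃                                      ┃ 
            ┃                                      ┃ 
            ┃                                      ┃ 
            ┃                                      ┃ 
            ┃                                      ┃ 
            ┃                                      ┃ 
            ┗━━━━━━━━━━━━━━━━━━━━━━━━━━━━━━━━━━━━━━┛ 
                                                     
                                                     
                                                     
                                                     
                                                     
                                                     


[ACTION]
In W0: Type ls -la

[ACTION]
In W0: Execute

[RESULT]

    ┃drwxr-x┃      ▼12345678                       ┃ 
    ┃drwxr-x┃ Snare·█··█····                       ┃─
    ┃-rw-r--┃  Clap█···█····                       ┃ 
    ┃-rw-r--┃   Tom·········                       ┃─
    ┃$ █    ┃  Kick█········                       ┃ 
    ┗━━━━━━━┃                                      ┃━
            ┃                                      ┃ 
            ┃                                      ┃ 
            ┃                                      ┃ 
            ┃                                      ┃ 
            ┃                                      ┃ 
            ┃                                      ┃ 
            ┗━━━━━━━━━━━━━━━━━━━━━━━━━━━━━━━━━━━━━━┛ 
                                                     
                                                     
                                                     
                                                     
                                                     
                                                     


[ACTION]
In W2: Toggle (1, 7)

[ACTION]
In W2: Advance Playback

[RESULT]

    ┃drwxr-x┃      0▼2345678                       ┃ 
    ┃drwxr-x┃ Snare·█··█····                       ┃─
    ┃-rw-r--┃  Clap█···█··█·                       ┃ 
    ┃-rw-r--┃   Tom·········                       ┃─
    ┃$ █    ┃  Kick█········                       ┃ 
    ┗━━━━━━━┃                                      ┃━
            ┃                                      ┃ 
            ┃                                      ┃ 
            ┃                                      ┃ 
            ┃                                      ┃ 
            ┃                                      ┃ 
            ┃                                      ┃ 
            ┗━━━━━━━━━━━━━━━━━━━━━━━━━━━━━━━━━━━━━━┛ 
                                                     
                                                     
                                                     
                                                     
                                                     
                                                     


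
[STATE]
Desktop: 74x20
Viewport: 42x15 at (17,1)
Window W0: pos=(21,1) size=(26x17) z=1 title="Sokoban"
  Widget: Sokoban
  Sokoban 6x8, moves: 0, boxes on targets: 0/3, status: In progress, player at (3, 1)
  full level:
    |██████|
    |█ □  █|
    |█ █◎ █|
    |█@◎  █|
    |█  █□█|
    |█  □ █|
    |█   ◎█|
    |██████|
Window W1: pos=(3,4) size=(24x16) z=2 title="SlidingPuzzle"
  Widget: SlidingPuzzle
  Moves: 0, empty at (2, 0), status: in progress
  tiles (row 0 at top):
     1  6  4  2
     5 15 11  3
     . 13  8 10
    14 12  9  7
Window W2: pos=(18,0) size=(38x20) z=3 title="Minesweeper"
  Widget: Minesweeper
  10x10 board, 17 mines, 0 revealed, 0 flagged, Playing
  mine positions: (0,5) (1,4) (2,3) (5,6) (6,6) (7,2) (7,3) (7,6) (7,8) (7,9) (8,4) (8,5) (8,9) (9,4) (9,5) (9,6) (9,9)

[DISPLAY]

 ┃ Minesweeper                        ┃   
 ┠────────────────────────────────────┨   
 ┃■■■■■■■■■■                          ┃   
━┃■■■■■■■■■■                          ┃   
e┃■■■■■■■■■■                          ┃   
─┃■■■■■■■■■■                          ┃   
─┃■■■■■■■■■■                          ┃   
4┃■■■■■■■■■■                          ┃   
─┃■■■■■■■■■■                          ┃   
1┃■■■■■■■■■■                          ┃   
─┃■■■■■■■■■■                          ┃   
8┃■■■■■■■■■■                          ┃   
─┃                                    ┃   
9┃                                    ┃   
─┃                                    ┃   


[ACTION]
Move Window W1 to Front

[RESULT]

 ┃ Minesweeper                        ┃   
 ┠────────────────────────────────────┨   
 ┃■■■■■■■■■■                          ┃   
━━━━━━━━━┓■■                          ┃   
e        ┃■■                          ┃   
─────────┨■■                          ┃   
──┬────┐ ┃■■                          ┃   
4 │  2 │ ┃■■                          ┃   
──┼────┤ ┃■■                          ┃   
1 │  3 │ ┃■■                          ┃   
──┼────┤ ┃■■                          ┃   
8 │ 10 │ ┃■■                          ┃   
──┼────┤ ┃                            ┃   
9 │  7 │ ┃                            ┃   
──┴────┘ ┃                            ┃   


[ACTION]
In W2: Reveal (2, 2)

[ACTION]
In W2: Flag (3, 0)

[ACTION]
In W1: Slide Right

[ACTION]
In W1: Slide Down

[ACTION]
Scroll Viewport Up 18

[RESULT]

 ┏━━━━━━━━━━━━━━━━━━━━━━━━━━━━━━━━━━━━┓   
 ┃ Minesweeper                        ┃   
 ┠────────────────────────────────────┨   
 ┃■■■■■■■■■■                          ┃   
━━━━━━━━━┓■■                          ┃   
e        ┃■■                          ┃   
─────────┨■■                          ┃   
──┬────┐ ┃■■                          ┃   
4 │  2 │ ┃■■                          ┃   
──┼────┤ ┃■■                          ┃   
1 │  3 │ ┃■■                          ┃   
──┼────┤ ┃■■                          ┃   
8 │ 10 │ ┃■■                          ┃   
──┼────┤ ┃                            ┃   
9 │  7 │ ┃                            ┃   


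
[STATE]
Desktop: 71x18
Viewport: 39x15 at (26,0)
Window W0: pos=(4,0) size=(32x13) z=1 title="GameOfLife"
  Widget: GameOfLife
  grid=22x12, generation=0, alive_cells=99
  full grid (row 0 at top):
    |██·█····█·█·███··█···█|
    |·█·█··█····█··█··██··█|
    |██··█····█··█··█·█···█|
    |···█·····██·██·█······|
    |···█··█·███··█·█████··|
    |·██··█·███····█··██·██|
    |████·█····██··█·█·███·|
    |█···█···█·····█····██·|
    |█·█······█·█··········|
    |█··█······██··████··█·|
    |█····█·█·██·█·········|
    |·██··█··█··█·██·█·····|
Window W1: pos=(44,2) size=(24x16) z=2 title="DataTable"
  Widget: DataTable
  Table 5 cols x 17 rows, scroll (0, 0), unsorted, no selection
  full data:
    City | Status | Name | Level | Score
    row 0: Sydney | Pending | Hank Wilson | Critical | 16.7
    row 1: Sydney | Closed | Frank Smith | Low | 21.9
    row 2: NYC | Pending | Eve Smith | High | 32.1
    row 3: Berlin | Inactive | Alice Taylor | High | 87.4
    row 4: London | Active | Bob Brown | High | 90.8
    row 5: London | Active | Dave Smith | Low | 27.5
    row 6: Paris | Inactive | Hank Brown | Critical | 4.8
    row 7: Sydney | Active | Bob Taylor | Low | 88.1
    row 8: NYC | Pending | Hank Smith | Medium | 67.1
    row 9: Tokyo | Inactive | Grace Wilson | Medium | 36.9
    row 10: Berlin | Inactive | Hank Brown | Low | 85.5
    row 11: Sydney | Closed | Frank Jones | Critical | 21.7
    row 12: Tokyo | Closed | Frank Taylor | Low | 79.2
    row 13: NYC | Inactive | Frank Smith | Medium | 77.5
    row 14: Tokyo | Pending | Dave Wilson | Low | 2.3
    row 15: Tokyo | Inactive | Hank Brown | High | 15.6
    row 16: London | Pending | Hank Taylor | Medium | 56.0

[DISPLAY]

━━━━━━━━━┓                             
         ┃                             
─────────┨        ┏━━━━━━━━━━━━━━━━━━━━
         ┃        ┃ DataTable          
█        ┃        ┠────────────────────
·        ┃        ┃City  │Status  │Name
·        ┃        ┃──────┼────────┼────
█        ┃        ┃Sydney│Pending │Hank
·        ┃        ┃Sydney│Closed  │Fran
·        ┃        ┃NYC   │Pending │Eve 
·        ┃        ┃Berlin│Inactive│Alic
·        ┃        ┃London│Active  │Bob 
━━━━━━━━━┛        ┃London│Active  │Dave
                  ┃Paris │Inactive│Hank
                  ┃Sydney│Active  │Bob 


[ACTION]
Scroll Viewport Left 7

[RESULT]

━━━━━━━━━━━━━━━━┓                      
                ┃                      
────────────────┨        ┏━━━━━━━━━━━━━
                ┃        ┃ DataTable   
·█·█···█        ┃        ┠─────────────
·█······        ┃        ┃City  │Status
·█████··        ┃        ┃──────┼──────
█··██·██        ┃        ┃Sydney│Pendin
█·█·███·        ┃        ┃Sydney│Closed
█····██·        ┃        ┃NYC   │Pendin
········        ┃        ┃Berlin│Inacti
████··█·        ┃        ┃London│Active
━━━━━━━━━━━━━━━━┛        ┃London│Active
                         ┃Paris │Inacti
                         ┃Sydney│Active


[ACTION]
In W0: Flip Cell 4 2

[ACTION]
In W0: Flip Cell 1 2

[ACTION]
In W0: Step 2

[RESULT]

━━━━━━━━━━━━━━━━┓                      
                ┃                      
────────────────┨        ┏━━━━━━━━━━━━━
                ┃        ┃ DataTable   
·█·███··        ┃        ┠─────────────
·█··██··        ┃        ┃City  │Status
·█····█·        ┃        ┃──────┼──────
·█····█·        ┃        ┃Sydney│Pendin
·█······        ┃        ┃Sydney│Closed
·█····█·        ┃        ┃NYC   │Pendin
█·██·██·        ┃        ┃Berlin│Inacti
·███····        ┃        ┃London│Active
━━━━━━━━━━━━━━━━┛        ┃London│Active
                         ┃Paris │Inacti
                         ┃Sydney│Active


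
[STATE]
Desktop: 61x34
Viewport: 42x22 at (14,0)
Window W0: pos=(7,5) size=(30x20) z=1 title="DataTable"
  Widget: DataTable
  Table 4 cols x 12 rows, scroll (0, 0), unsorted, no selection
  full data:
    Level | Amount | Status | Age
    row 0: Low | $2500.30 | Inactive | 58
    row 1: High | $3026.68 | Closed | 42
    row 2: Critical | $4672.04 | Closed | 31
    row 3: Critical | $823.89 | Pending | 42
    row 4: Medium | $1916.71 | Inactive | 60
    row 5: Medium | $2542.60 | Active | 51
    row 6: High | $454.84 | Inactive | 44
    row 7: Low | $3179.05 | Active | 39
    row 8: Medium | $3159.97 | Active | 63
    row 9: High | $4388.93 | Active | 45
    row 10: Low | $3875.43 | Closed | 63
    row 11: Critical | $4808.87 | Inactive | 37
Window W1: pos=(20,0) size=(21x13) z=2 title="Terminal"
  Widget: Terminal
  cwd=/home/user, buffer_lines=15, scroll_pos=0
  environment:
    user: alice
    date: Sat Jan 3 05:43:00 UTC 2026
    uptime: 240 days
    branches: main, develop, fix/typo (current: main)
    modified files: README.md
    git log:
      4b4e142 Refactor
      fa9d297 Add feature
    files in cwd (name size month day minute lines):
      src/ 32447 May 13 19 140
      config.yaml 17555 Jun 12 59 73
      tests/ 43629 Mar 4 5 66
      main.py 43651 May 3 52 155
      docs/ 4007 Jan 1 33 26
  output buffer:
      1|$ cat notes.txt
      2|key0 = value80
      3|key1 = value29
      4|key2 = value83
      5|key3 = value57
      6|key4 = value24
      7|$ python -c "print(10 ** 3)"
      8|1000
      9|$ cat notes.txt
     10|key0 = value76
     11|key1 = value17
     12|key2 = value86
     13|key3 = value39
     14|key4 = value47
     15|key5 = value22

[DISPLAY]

      ┏━━━━━━━━━━━━━━━━━━━┓               
      ┃ Terminal          ┃               
      ┠───────────────────┨               
      ┃$ cat notes.txt    ┃               
      ┃key0 = value80     ┃               
━━━━━━┃key1 = value29     ┃               
able  ┃key2 = value83     ┃               
──────┃key3 = value57     ┃               
  │Amo┃key4 = value24     ┃               
──┼───┃$ python -c "print(┃               
  │$25┃1000               ┃               
  │$30┃$ cat notes.txt    ┃               
al│$46┗━━━━━━━━━━━━━━━━━━━┛               
al│$823.89 │Pending │4┃                   
  │$1916.71│Inactive│6┃                   
  │$2542.60│Active  │5┃                   
  │$454.84 │Inactive│4┃                   
  │$3179.05│Active  │3┃                   
  │$3159.97│Active  │6┃                   
  │$4388.93│Active  │4┃                   
  │$3875.43│Closed  │6┃                   
al│$4808.87│Inactive│3┃                   


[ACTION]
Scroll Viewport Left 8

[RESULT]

              ┏━━━━━━━━━━━━━━━━━━━┓       
              ┃ Terminal          ┃       
              ┠───────────────────┨       
              ┃$ cat notes.txt    ┃       
              ┃key0 = value80     ┃       
 ┏━━━━━━━━━━━━┃key1 = value29     ┃       
 ┃ DataTable  ┃key2 = value83     ┃       
 ┠────────────┃key3 = value57     ┃       
 ┃Level   │Amo┃key4 = value24     ┃       
 ┃────────┼───┃$ python -c "print(┃       
 ┃Low     │$25┃1000               ┃       
 ┃High    │$30┃$ cat notes.txt    ┃       
 ┃Critical│$46┗━━━━━━━━━━━━━━━━━━━┛       
 ┃Critical│$823.89 │Pending │4┃           
 ┃Medium  │$1916.71│Inactive│6┃           
 ┃Medium  │$2542.60│Active  │5┃           
 ┃High    │$454.84 │Inactive│4┃           
 ┃Low     │$3179.05│Active  │3┃           
 ┃Medium  │$3159.97│Active  │6┃           
 ┃High    │$4388.93│Active  │4┃           
 ┃Low     │$3875.43│Closed  │6┃           
 ┃Critical│$4808.87│Inactive│3┃           


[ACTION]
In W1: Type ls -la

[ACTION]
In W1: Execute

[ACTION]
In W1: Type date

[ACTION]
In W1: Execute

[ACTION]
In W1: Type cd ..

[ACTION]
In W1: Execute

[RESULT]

              ┏━━━━━━━━━━━━━━━━━━━┓       
              ┃ Terminal          ┃       
              ┠───────────────────┨       
              ┃-rw-r--r--  1 alice┃       
              ┃drwxr-xr-x  1 alice┃       
 ┏━━━━━━━━━━━━┃-rw-r--r--  1 alice┃       
 ┃ DataTable  ┃drwxr-xr-x  1 alice┃       
 ┠────────────┃$ date             ┃       
 ┃Level   │Amo┃Sat Jan 3 05:43:00 ┃       
 ┃────────┼───┃$ cd ..            ┃       
 ┃Low     │$25┃                   ┃       
 ┃High    │$30┃$ █                ┃       
 ┃Critical│$46┗━━━━━━━━━━━━━━━━━━━┛       
 ┃Critical│$823.89 │Pending │4┃           
 ┃Medium  │$1916.71│Inactive│6┃           
 ┃Medium  │$2542.60│Active  │5┃           
 ┃High    │$454.84 │Inactive│4┃           
 ┃Low     │$3179.05│Active  │3┃           
 ┃Medium  │$3159.97│Active  │6┃           
 ┃High    │$4388.93│Active  │4┃           
 ┃Low     │$3875.43│Closed  │6┃           
 ┃Critical│$4808.87│Inactive│3┃           


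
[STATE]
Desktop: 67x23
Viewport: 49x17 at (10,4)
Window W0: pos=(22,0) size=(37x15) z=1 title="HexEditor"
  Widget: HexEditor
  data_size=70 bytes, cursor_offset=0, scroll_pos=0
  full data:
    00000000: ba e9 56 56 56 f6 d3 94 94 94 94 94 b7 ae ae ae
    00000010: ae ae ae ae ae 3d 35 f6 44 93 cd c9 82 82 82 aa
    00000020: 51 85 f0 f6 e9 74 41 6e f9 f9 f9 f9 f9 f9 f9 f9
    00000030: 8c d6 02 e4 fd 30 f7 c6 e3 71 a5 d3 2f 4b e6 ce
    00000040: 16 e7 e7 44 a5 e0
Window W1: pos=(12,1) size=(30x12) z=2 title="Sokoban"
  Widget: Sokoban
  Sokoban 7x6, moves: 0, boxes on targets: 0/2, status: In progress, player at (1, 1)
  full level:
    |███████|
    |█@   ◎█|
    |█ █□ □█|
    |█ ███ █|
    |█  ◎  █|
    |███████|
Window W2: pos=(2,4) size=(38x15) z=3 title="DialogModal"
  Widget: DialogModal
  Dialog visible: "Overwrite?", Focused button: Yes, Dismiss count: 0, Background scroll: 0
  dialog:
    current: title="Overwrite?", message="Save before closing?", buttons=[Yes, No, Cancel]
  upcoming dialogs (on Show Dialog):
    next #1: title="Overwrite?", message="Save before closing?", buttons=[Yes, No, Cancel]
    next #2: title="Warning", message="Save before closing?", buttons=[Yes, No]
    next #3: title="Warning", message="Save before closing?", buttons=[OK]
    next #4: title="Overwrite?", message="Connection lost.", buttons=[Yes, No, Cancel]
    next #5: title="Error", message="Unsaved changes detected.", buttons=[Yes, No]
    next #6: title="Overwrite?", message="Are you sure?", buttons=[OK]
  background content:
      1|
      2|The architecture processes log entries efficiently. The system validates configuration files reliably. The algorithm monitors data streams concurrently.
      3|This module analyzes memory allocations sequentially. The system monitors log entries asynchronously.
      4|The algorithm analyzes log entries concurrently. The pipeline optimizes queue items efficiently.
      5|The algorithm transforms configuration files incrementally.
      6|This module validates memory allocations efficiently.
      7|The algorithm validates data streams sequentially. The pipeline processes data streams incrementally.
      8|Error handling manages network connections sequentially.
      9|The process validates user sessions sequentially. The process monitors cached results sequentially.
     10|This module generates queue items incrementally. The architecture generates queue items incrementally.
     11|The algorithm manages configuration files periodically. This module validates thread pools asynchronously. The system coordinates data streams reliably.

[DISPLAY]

━━━━━━━━━━━━━━━━━━━━━━━━━━━━━┓ ┃ae ae 3d 35 f6  ┃
Modal                        ┃ ┃f6 e9 74 41 6e  ┃
─────────────────────────────┨ ┃e4 fd 30 f7 c6  ┃
                             ┃ ┃44 a5 e0        ┃
hitecture processes log entri┃ ┃                ┃
dule analyzes memory allocati┃ ┃                ┃
──────────────────────┐ries c┃ ┃                ┃
      Overwrite?      │gurati┃ ┃                ┃
 Save before closing? │llocat┃━┛                ┃
 [Yes]  No   Cancel   │treams┃                  ┃
──────────────────────┘ conne┃━━━━━━━━━━━━━━━━━━┛
cess validates user sessions ┃                   
dule generates queue items in┃                   
orithm manages configuration ┃                   
━━━━━━━━━━━━━━━━━━━━━━━━━━━━━┛                   
                                                 
                                                 


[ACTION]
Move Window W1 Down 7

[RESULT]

━━━━━━━━━━━━━━━━━━━━━━━━━━━━━┓e ae ae 3d 35 f6  ┃
Modal                        ┃0 f6 e9 74 41 6e  ┃
─────────────────────────────┨2 e4 fd 30 f7 c6  ┃
                             ┃7 44 a5 e0        ┃
hitecture processes log entri┃━┓                ┃
dule analyzes memory allocati┃ ┃                ┃
──────────────────────┐ries c┃─┨                ┃
      Overwrite?      │gurati┃ ┃                ┃
 Save before closing? │llocat┃ ┃                ┃
 [Yes]  No   Cancel   │treams┃ ┃                ┃
──────────────────────┘ conne┃ ┃━━━━━━━━━━━━━━━━┛
cess validates user sessions ┃ ┃                 
dule generates queue items in┃ ┃                 
orithm manages configuration ┃ ┃                 
━━━━━━━━━━━━━━━━━━━━━━━━━━━━━┛ ┃                 
  ┗━━━━━━━━━━━━━━━━━━━━━━━━━━━━┛                 
                                                 


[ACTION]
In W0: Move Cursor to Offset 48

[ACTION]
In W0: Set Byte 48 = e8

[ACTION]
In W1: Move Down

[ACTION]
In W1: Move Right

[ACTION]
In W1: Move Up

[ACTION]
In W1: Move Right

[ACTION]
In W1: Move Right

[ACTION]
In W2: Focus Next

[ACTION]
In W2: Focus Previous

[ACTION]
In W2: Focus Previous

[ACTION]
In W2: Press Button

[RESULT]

━━━━━━━━━━━━━━━━━━━━━━━━━━━━━┓e ae ae 3d 35 f6  ┃
Modal                        ┃0 f6 e9 74 41 6e  ┃
─────────────────────────────┨2 e4 fd 30 f7 c6  ┃
                             ┃7 44 a5 e0        ┃
hitecture processes log entri┃━┓                ┃
dule analyzes memory allocati┃ ┃                ┃
orithm analyzes log entries c┃─┨                ┃
orithm transforms configurati┃ ┃                ┃
dule validates memory allocat┃ ┃                ┃
orithm validates data streams┃ ┃                ┃
andling manages network conne┃ ┃━━━━━━━━━━━━━━━━┛
cess validates user sessions ┃ ┃                 
dule generates queue items in┃ ┃                 
orithm manages configuration ┃ ┃                 
━━━━━━━━━━━━━━━━━━━━━━━━━━━━━┛ ┃                 
  ┗━━━━━━━━━━━━━━━━━━━━━━━━━━━━┛                 
                                                 


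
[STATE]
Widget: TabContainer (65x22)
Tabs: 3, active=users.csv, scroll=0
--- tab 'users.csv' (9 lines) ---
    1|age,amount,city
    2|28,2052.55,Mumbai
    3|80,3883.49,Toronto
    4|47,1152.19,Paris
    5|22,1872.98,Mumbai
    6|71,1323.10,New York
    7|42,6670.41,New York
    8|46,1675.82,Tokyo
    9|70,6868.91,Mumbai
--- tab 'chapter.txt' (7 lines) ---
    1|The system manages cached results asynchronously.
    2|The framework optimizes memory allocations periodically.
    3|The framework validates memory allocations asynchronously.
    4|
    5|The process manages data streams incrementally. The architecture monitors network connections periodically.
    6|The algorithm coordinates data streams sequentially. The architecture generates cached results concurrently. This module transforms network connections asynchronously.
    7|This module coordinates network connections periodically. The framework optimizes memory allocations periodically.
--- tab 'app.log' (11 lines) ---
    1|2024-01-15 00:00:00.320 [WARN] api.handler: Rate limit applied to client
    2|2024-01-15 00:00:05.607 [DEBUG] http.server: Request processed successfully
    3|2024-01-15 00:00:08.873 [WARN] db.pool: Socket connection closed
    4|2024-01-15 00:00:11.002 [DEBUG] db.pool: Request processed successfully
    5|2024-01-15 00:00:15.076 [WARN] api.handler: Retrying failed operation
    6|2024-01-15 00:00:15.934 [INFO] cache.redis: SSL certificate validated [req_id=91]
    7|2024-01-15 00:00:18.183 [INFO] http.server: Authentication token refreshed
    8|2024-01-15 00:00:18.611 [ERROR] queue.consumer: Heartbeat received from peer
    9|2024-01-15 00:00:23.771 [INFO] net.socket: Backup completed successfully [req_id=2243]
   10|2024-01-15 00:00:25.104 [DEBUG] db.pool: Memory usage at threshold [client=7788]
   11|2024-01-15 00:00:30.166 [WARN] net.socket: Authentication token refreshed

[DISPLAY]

[users.csv]│ chapter.txt │ app.log                               
─────────────────────────────────────────────────────────────────
age,amount,city                                                  
28,2052.55,Mumbai                                                
80,3883.49,Toronto                                               
47,1152.19,Paris                                                 
22,1872.98,Mumbai                                                
71,1323.10,New York                                              
42,6670.41,New York                                              
46,1675.82,Tokyo                                                 
70,6868.91,Mumbai                                                
                                                                 
                                                                 
                                                                 
                                                                 
                                                                 
                                                                 
                                                                 
                                                                 
                                                                 
                                                                 
                                                                 


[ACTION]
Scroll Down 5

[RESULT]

[users.csv]│ chapter.txt │ app.log                               
─────────────────────────────────────────────────────────────────
71,1323.10,New York                                              
42,6670.41,New York                                              
46,1675.82,Tokyo                                                 
70,6868.91,Mumbai                                                
                                                                 
                                                                 
                                                                 
                                                                 
                                                                 
                                                                 
                                                                 
                                                                 
                                                                 
                                                                 
                                                                 
                                                                 
                                                                 
                                                                 
                                                                 
                                                                 


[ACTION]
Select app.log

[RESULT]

 users.csv │ chapter.txt │[app.log]                              
─────────────────────────────────────────────────────────────────
2024-01-15 00:00:00.320 [WARN] api.handler: Rate limit applied to
2024-01-15 00:00:05.607 [DEBUG] http.server: Request processed su
2024-01-15 00:00:08.873 [WARN] db.pool: Socket connection closed 
2024-01-15 00:00:11.002 [DEBUG] db.pool: Request processed succes
2024-01-15 00:00:15.076 [WARN] api.handler: Retrying failed opera
2024-01-15 00:00:15.934 [INFO] cache.redis: SSL certificate valid
2024-01-15 00:00:18.183 [INFO] http.server: Authentication token 
2024-01-15 00:00:18.611 [ERROR] queue.consumer: Heartbeat receive
2024-01-15 00:00:23.771 [INFO] net.socket: Backup completed succe
2024-01-15 00:00:25.104 [DEBUG] db.pool: Memory usage at threshol
2024-01-15 00:00:30.166 [WARN] net.socket: Authentication token r
                                                                 
                                                                 
                                                                 
                                                                 
                                                                 
                                                                 
                                                                 
                                                                 
                                                                 


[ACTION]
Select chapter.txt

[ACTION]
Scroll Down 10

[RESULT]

 users.csv │[chapter.txt]│ app.log                               
─────────────────────────────────────────────────────────────────
This module coordinates network connections periodically. The fra
                                                                 
                                                                 
                                                                 
                                                                 
                                                                 
                                                                 
                                                                 
                                                                 
                                                                 
                                                                 
                                                                 
                                                                 
                                                                 
                                                                 
                                                                 
                                                                 
                                                                 
                                                                 
                                                                 


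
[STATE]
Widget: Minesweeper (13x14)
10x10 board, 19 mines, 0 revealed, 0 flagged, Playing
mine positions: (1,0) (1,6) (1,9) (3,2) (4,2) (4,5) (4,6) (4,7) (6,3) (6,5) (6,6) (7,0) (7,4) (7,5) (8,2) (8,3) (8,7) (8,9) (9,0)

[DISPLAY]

■■■■■■■■■■   
■■■■■■■■■■   
■■■■■■■■■■   
■■■■■■■■■■   
■■■■■■■■■■   
■■■■■■■■■■   
■■■■■■■■■■   
■■■■■■■■■■   
■■■■■■■■■■   
■■■■■■■■■■   
             
             
             
             


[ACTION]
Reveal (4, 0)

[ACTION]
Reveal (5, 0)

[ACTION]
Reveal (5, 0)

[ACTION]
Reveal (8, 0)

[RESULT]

■■■■■■■■■■   
■■■■■■■■■■   
12■■■■■■■■   
 2■■■■■■■■   
 2■■■■■■■■   
 1■■■■■■■■   
11■■■■■■■■   
■■■■■■■■■■   
2■■■■■■■■■   
■■■■■■■■■■   
             
             
             
             


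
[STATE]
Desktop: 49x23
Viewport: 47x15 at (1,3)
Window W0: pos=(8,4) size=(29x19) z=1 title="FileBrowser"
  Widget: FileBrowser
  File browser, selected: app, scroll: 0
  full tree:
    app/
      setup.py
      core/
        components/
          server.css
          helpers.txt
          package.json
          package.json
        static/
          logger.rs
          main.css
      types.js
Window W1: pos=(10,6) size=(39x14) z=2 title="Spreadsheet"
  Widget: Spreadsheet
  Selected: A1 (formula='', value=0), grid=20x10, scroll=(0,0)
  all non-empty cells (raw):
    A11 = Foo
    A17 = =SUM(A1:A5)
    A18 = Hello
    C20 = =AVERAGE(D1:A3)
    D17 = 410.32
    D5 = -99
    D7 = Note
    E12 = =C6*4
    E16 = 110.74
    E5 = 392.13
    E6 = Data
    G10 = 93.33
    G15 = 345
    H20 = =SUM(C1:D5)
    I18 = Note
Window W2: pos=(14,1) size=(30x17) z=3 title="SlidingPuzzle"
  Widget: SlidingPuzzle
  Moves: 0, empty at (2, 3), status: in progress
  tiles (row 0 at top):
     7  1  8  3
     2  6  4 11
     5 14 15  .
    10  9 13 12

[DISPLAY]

             ┠────────────────────────────┨    
       ┏━━━━━┃┌────┬────┬────┬────┐       ┃    
       ┃ File┃│  7 │  1 │  8 │  3 │       ┃    
       ┠─┏━━━┃├────┼────┼────┼────┤       ┃━━━━
       ┃>┃ Sp┃│  2 │  6 │  4 │ 11 │       ┃    
       ┃ ┠───┃├────┼────┼────┼────┤       ┃────
       ┃ ┃A1:┃│  5 │ 14 │ 15 │    │       ┃    
       ┃ ┃   ┃├────┼────┼────┼────┤       ┃    
       ┃ ┃---┃│ 10 │  9 │ 13 │ 12 │       ┃----
       ┃ ┃  1┃└────┴────┴────┴────┘       ┃  0 
       ┃ ┃  2┃Moves: 0                    ┃  0 
       ┃ ┃  3┃                            ┃  0 
       ┃ ┃  4┃                            ┃  0 
       ┃ ┃  5┃                            ┃-99 
       ┃ ┃  6┗━━━━━━━━━━━━━━━━━━━━━━━━━━━━┛  0D


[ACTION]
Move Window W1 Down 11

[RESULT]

             ┠────────────────────────────┨    
       ┏━━━━━┃┌────┬────┬────┬────┐       ┃    
       ┃ File┃│  7 │  1 │  8 │  3 │       ┃    
       ┠─────┃├────┼────┼────┼────┤       ┃    
       ┃> [-]┃│  2 │  6 │  4 │ 11 │       ┃    
       ┃    s┃├────┼────┼────┼────┤       ┃    
       ┃ ┏━━━┃│  5 │ 14 │ 15 │    │       ┃━━━━
       ┃ ┃ Sp┃├────┼────┼────┼────┤       ┃    
       ┃ ┠───┃│ 10 │  9 │ 13 │ 12 │       ┃────
       ┃ ┃A1:┃└────┴────┴────┴────┘       ┃    
       ┃ ┃   ┃Moves: 0                    ┃    
       ┃ ┃---┃                            ┃----
       ┃ ┃  1┃                            ┃  0 
       ┃ ┃  2┃                            ┃  0 
       ┃ ┃  3┗━━━━━━━━━━━━━━━━━━━━━━━━━━━━┛  0 


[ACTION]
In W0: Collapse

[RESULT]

             ┠────────────────────────────┨    
       ┏━━━━━┃┌────┬────┬────┬────┐       ┃    
       ┃ File┃│  7 │  1 │  8 │  3 │       ┃    
       ┠─────┃├────┼────┼────┼────┤       ┃    
       ┃> [+]┃│  2 │  6 │  4 │ 11 │       ┃    
       ┃     ┃├────┼────┼────┼────┤       ┃    
       ┃ ┏━━━┃│  5 │ 14 │ 15 │    │       ┃━━━━
       ┃ ┃ Sp┃├────┼────┼────┼────┤       ┃    
       ┃ ┠───┃│ 10 │  9 │ 13 │ 12 │       ┃────
       ┃ ┃A1:┃└────┴────┴────┴────┘       ┃    
       ┃ ┃   ┃Moves: 0                    ┃    
       ┃ ┃---┃                            ┃----
       ┃ ┃  1┃                            ┃  0 
       ┃ ┃  2┃                            ┃  0 
       ┃ ┃  3┗━━━━━━━━━━━━━━━━━━━━━━━━━━━━┛  0 


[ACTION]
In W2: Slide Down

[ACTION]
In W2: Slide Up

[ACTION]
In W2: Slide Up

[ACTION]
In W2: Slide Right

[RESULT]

             ┠────────────────────────────┨    
       ┏━━━━━┃┌────┬────┬────┬────┐       ┃    
       ┃ File┃│  7 │  1 │  8 │  3 │       ┃    
       ┠─────┃├────┼────┼────┼────┤       ┃    
       ┃> [+]┃│  2 │  6 │  4 │ 11 │       ┃    
       ┃     ┃├────┼────┼────┼────┤       ┃    
       ┃ ┏━━━┃│  5 │ 14 │ 15 │ 12 │       ┃━━━━
       ┃ ┃ Sp┃├────┼────┼────┼────┤       ┃    
       ┃ ┠───┃│ 10 │  9 │    │ 13 │       ┃────
       ┃ ┃A1:┃└────┴────┴────┴────┘       ┃    
       ┃ ┃   ┃Moves: 4                    ┃    
       ┃ ┃---┃                            ┃----
       ┃ ┃  1┃                            ┃  0 
       ┃ ┃  2┃                            ┃  0 
       ┃ ┃  3┗━━━━━━━━━━━━━━━━━━━━━━━━━━━━┛  0 
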